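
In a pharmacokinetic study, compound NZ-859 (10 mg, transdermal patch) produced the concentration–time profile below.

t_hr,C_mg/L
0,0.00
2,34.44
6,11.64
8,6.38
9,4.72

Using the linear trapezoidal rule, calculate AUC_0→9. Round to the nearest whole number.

AUC = 150 mg/L·hr

Trapezoidal AUC_0→9:
  [0→2]: (0.00+34.44)/2 × 2 = 34.44
  [2→6]: (34.44+11.64)/2 × 4 = 92.16
  [6→8]: (11.64+6.38)/2 × 2 = 18.02
  [8→9]: (6.38+4.72)/2 × 1 = 5.55
  Sum = 150.17 mg/L·hr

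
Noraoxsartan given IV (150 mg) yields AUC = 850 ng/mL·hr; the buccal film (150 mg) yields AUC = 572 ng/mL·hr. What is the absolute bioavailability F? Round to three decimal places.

F = 0.673

F = (AUC_ev / D_ev) / (AUC_iv / D_iv)
  = (572/150) / (850/150)
  = 3.81333 / 5.66667 = 0.6729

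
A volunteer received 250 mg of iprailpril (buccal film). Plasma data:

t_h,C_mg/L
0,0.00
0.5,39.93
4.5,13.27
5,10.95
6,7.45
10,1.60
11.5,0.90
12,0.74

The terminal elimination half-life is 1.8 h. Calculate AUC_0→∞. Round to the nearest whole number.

AUC = 154 mg/L·h

Trapezoidal AUC_0→12:
  [0→0.5]: (0.00+39.93)/2 × 0.5 = 9.9825
  [0.5→4.5]: (39.93+13.27)/2 × 4 = 106.4
  [4.5→5]: (13.27+10.95)/2 × 0.5 = 6.055
  [5→6]: (10.95+7.45)/2 × 1 = 9.2
  [6→10]: (7.45+1.60)/2 × 4 = 18.1
  [10→11.5]: (1.60+0.90)/2 × 1.5 = 1.875
  [11.5→12]: (0.90+0.74)/2 × 0.5 = 0.41
  Sum = 152.0225 mg/L·h
k_e = ln2 / t½ = 0.693147 / 1.8 = 0.3851 h^-1
Extrapolated tail: C_last / k_e = 0.74 / 0.3851 = 1.922
AUC_0→∞ = 152.0225 + 1.922 = 153.9445 mg/L·h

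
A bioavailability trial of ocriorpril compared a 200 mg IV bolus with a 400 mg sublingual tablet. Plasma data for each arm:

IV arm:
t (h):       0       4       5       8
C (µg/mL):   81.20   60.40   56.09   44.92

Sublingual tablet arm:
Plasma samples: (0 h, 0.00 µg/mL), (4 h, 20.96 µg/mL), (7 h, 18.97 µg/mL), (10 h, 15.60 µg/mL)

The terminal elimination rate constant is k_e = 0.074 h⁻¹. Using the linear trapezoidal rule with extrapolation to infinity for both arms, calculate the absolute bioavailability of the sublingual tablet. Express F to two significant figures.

Trapezoidal AUC_0→8 (IV):
  [0→4]: (81.20+60.40)/2 × 4 = 283.2
  [4→5]: (60.40+56.09)/2 × 1 = 58.245
  [5→8]: (56.09+44.92)/2 × 3 = 151.515
  Sum = 492.96 µg/mL·h
IV tail: 44.92/0.074 = 607.027; AUC_iv,0→∞ = 492.96 + 607.027 = 1099.987 µg/mL·h
Trapezoidal AUC_0→10 (sublingual tablet):
  [0→4]: (0.00+20.96)/2 × 4 = 41.92
  [4→7]: (20.96+18.97)/2 × 3 = 59.895
  [7→10]: (18.97+15.60)/2 × 3 = 51.855
  Sum = 153.67 µg/mL·h
sublingual tablet tail: 15.60/0.074 = 210.811; AUC_ev,0→∞ = 153.67 + 210.811 = 364.481 µg/mL·h
F = (AUC_ev/D_ev)/(AUC_iv/D_iv) = (364.481/400)/(1099.987/200) = 0.9112025/5.499935 = 0.1657

F = 0.17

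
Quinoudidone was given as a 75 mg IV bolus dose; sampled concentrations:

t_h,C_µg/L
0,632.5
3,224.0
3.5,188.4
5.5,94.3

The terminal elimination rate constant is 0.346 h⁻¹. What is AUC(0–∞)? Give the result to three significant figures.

Trapezoidal AUC_0→5.5:
  [0→3]: (632.5+224.0)/2 × 3 = 1284.75
  [3→3.5]: (224.0+188.4)/2 × 0.5 = 103.1
  [3.5→5.5]: (188.4+94.3)/2 × 2 = 282.7
  Sum = 1670.55 µg/L·h
Extrapolated tail: C_last / k_e = 94.3 / 0.346 = 272.543
AUC_0→∞ = 1670.55 + 272.543 = 1943.093 µg/L·h

AUC = 1940 µg/L·h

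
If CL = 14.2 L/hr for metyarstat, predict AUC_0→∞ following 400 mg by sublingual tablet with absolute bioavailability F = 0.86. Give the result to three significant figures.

AUC = 24.2 mg/L·hr

AUC_0→∞ = F × Dose / CL
        = 0.86 × 400 / 14.2 = 24.2254 mg/L·hr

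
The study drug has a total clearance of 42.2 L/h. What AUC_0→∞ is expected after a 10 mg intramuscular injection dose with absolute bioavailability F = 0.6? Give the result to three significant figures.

AUC = 0.142 mg/L·h

AUC_0→∞ = F × Dose / CL
        = 0.6 × 10 / 42.2 = 0.14218 mg/L·h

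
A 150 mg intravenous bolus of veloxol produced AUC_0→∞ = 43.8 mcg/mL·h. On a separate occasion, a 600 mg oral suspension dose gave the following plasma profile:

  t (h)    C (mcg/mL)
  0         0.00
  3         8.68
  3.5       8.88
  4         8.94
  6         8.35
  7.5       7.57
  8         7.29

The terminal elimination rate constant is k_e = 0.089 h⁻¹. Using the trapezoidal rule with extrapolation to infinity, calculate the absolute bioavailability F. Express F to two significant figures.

F = 0.78

Trapezoidal AUC_0→8 (oral suspension):
  [0→3]: (0.00+8.68)/2 × 3 = 13.02
  [3→3.5]: (8.68+8.88)/2 × 0.5 = 4.39
  [3.5→4]: (8.88+8.94)/2 × 0.5 = 4.455
  [4→6]: (8.94+8.35)/2 × 2 = 17.29
  [6→7.5]: (8.35+7.57)/2 × 1.5 = 11.94
  [7.5→8]: (7.57+7.29)/2 × 0.5 = 3.715
  Sum = 54.81 mcg/mL·h
Tail: C_last/k_e = 7.29/0.089 = 81.910
AUC_0→∞ (oral suspension) = 54.81 + 81.910 = 136.72 mcg/mL·h
F = (AUC_ev/D_ev)/(AUC_iv/D_iv) = (136.72/600)/(43.8/150) = 0.227867/0.292 = 0.7804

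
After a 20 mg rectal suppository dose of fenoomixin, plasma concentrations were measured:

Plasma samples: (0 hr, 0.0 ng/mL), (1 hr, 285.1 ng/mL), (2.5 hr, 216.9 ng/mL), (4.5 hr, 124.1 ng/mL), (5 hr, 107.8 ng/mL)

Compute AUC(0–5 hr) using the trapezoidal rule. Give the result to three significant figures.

Trapezoidal AUC_0→5:
  [0→1]: (0.0+285.1)/2 × 1 = 142.55
  [1→2.5]: (285.1+216.9)/2 × 1.5 = 376.5
  [2.5→4.5]: (216.9+124.1)/2 × 2 = 341.0
  [4.5→5]: (124.1+107.8)/2 × 0.5 = 57.975
  Sum = 918.025 ng/mL·hr

AUC = 918 ng/mL·hr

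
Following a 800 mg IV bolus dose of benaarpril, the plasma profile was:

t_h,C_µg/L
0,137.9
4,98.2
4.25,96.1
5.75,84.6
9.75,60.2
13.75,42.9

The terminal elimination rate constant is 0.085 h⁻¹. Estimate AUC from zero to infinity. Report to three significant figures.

AUC = 1630 µg/L·h

Trapezoidal AUC_0→13.75:
  [0→4]: (137.9+98.2)/2 × 4 = 472.2
  [4→4.25]: (98.2+96.1)/2 × 0.25 = 24.2875
  [4.25→5.75]: (96.1+84.6)/2 × 1.5 = 135.525
  [5.75→9.75]: (84.6+60.2)/2 × 4 = 289.6
  [9.75→13.75]: (60.2+42.9)/2 × 4 = 206.2
  Sum = 1127.8125 µg/L·h
Extrapolated tail: C_last / k_e = 42.9 / 0.085 = 504.706
AUC_0→∞ = 1127.8125 + 504.706 = 1632.5185 µg/L·h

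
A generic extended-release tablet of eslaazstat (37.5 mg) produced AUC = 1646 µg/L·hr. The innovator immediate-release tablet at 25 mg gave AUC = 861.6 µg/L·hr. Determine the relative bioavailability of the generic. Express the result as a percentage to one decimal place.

F_rel = 127.4%

F_rel = (AUC_test/D_test) / (AUC_ref/D_ref)
      = (1646/37.5) / (861.6/25)
      = 43.8933 / 34.464 = 1.2736 = 127.36%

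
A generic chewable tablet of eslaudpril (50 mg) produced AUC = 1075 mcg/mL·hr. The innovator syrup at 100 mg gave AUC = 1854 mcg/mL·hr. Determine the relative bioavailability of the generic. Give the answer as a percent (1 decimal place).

F_rel = (AUC_test/D_test) / (AUC_ref/D_ref)
      = (1075/50) / (1854/100)
      = 21.5 / 18.54 = 1.1597 = 115.97%

F_rel = 116.0%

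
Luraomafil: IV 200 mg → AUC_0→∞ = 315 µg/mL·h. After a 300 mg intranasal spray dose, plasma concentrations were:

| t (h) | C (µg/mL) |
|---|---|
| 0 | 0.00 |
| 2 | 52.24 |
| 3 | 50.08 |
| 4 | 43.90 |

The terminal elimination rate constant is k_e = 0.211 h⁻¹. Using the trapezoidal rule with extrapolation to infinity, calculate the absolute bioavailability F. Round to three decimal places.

F = 0.759

Trapezoidal AUC_0→4 (intranasal spray):
  [0→2]: (0.00+52.24)/2 × 2 = 52.24
  [2→3]: (52.24+50.08)/2 × 1 = 51.16
  [3→4]: (50.08+43.90)/2 × 1 = 46.99
  Sum = 150.39 µg/mL·h
Tail: C_last/k_e = 43.90/0.211 = 208.057
AUC_0→∞ (intranasal spray) = 150.39 + 208.057 = 358.447 µg/mL·h
F = (AUC_ev/D_ev)/(AUC_iv/D_iv) = (358.447/300)/(315/200) = 1.19482/1.575 = 0.7586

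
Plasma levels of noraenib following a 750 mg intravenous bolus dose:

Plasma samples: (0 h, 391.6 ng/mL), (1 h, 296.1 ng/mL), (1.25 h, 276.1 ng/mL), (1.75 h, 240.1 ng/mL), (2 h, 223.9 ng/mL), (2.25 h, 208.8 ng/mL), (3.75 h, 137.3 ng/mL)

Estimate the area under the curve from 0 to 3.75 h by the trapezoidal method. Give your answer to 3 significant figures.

Trapezoidal AUC_0→3.75:
  [0→1]: (391.6+296.1)/2 × 1 = 343.85
  [1→1.25]: (296.1+276.1)/2 × 0.25 = 71.525
  [1.25→1.75]: (276.1+240.1)/2 × 0.5 = 129.05
  [1.75→2]: (240.1+223.9)/2 × 0.25 = 58.0
  [2→2.25]: (223.9+208.8)/2 × 0.25 = 54.0875
  [2.25→3.75]: (208.8+137.3)/2 × 1.5 = 259.575
  Sum = 916.0875 ng/mL·h

AUC = 916 ng/mL·h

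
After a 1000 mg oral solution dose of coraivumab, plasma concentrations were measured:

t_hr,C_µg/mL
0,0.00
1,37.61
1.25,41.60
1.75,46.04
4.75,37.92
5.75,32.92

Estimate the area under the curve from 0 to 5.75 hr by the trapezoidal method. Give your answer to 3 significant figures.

Trapezoidal AUC_0→5.75:
  [0→1]: (0.00+37.61)/2 × 1 = 18.805
  [1→1.25]: (37.61+41.60)/2 × 0.25 = 9.90125
  [1.25→1.75]: (41.60+46.04)/2 × 0.5 = 21.91
  [1.75→4.75]: (46.04+37.92)/2 × 3 = 125.94
  [4.75→5.75]: (37.92+32.92)/2 × 1 = 35.42
  Sum = 211.97625 µg/mL·hr

AUC = 212 µg/mL·hr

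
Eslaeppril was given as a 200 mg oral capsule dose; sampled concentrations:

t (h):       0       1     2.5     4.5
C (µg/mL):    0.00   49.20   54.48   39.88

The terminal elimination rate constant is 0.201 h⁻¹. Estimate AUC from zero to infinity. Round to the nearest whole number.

AUC = 395 µg/mL·h

Trapezoidal AUC_0→4.5:
  [0→1]: (0.00+49.20)/2 × 1 = 24.6
  [1→2.5]: (49.20+54.48)/2 × 1.5 = 77.76
  [2.5→4.5]: (54.48+39.88)/2 × 2 = 94.36
  Sum = 196.72 µg/mL·h
Extrapolated tail: C_last / k_e = 39.88 / 0.201 = 198.408
AUC_0→∞ = 196.72 + 198.408 = 395.128 µg/mL·h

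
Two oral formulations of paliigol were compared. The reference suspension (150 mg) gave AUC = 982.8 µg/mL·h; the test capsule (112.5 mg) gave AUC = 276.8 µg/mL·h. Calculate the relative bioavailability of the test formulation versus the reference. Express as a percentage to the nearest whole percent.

F_rel = (AUC_test/D_test) / (AUC_ref/D_ref)
      = (276.8/112.5) / (982.8/150)
      = 2.46044 / 6.552 = 0.3755 = 37.55%

F_rel = 38%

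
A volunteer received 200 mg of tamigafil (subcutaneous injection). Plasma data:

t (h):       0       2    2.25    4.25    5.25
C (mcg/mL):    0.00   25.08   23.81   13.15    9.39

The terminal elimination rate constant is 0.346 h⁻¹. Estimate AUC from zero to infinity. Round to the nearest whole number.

AUC = 107 mcg/mL·h

Trapezoidal AUC_0→5.25:
  [0→2]: (0.00+25.08)/2 × 2 = 25.08
  [2→2.25]: (25.08+23.81)/2 × 0.25 = 6.11125
  [2.25→4.25]: (23.81+13.15)/2 × 2 = 36.96
  [4.25→5.25]: (13.15+9.39)/2 × 1 = 11.27
  Sum = 79.42125 mcg/mL·h
Extrapolated tail: C_last / k_e = 9.39 / 0.346 = 27.139
AUC_0→∞ = 79.42125 + 27.139 = 106.56025 mcg/mL·h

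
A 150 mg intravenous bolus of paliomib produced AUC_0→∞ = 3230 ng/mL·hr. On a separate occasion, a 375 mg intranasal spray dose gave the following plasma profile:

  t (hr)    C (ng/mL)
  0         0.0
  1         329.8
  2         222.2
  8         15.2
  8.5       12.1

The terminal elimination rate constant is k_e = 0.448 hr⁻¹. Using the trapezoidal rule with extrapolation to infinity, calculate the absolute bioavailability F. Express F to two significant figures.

F = 0.15

Trapezoidal AUC_0→8.5 (intranasal spray):
  [0→1]: (0.0+329.8)/2 × 1 = 164.9
  [1→2]: (329.8+222.2)/2 × 1 = 276.0
  [2→8]: (222.2+15.2)/2 × 6 = 712.2
  [8→8.5]: (15.2+12.1)/2 × 0.5 = 6.825
  Sum = 1159.925 ng/mL·hr
Tail: C_last/k_e = 12.1/0.448 = 27.009
AUC_0→∞ (intranasal spray) = 1159.925 + 27.009 = 1186.934 ng/mL·hr
F = (AUC_ev/D_ev)/(AUC_iv/D_iv) = (1186.934/375)/(3230/150) = 3.16516/21.5333 = 0.1470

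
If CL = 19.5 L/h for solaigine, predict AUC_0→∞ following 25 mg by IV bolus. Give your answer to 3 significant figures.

AUC = 1.28 mg/L·h

AUC_0→∞ = Dose_iv / CL
        = 25 / 19.5 = 1.28205 mg/L·h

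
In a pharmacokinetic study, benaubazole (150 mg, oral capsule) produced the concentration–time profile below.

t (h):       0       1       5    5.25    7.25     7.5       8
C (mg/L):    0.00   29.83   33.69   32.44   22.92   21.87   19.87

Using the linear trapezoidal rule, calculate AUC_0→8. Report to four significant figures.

AUC = 221.6 mg/L·h

Trapezoidal AUC_0→8:
  [0→1]: (0.00+29.83)/2 × 1 = 14.915
  [1→5]: (29.83+33.69)/2 × 4 = 127.04
  [5→5.25]: (33.69+32.44)/2 × 0.25 = 8.26625
  [5.25→7.25]: (32.44+22.92)/2 × 2 = 55.36
  [7.25→7.5]: (22.92+21.87)/2 × 0.25 = 5.59875
  [7.5→8]: (21.87+19.87)/2 × 0.5 = 10.435
  Sum = 221.615 mg/L·h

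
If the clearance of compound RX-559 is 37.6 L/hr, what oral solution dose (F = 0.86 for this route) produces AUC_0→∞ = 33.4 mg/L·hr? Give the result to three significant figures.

Dose = CL × AUC_0→∞ / F
     = 37.6 × 33.4 / 0.86 = 1460.28 mg

Dose = 1460 mg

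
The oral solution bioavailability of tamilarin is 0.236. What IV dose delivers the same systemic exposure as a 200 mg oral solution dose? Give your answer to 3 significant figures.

D_iv = 47.2 mg

Systemic exposure from an extravascular dose = F × D_ev, so the equivalent IV dose is F × D_ev.
D_iv = F × D_ev = 0.236 × 200 = 47.2 mg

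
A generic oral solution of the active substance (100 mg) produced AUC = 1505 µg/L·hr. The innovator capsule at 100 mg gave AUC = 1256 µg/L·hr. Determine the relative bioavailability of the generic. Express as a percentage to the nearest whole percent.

F_rel = 120%

F_rel = (AUC_test/D_test) / (AUC_ref/D_ref)
      = (1505/100) / (1256/100)
      = 15.05 / 12.56 = 1.1982 = 119.82%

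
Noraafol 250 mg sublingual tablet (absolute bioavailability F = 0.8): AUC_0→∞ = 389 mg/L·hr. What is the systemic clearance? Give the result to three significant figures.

CL = 0.514 L/hr

CL = F × Dose / AUC_0→∞
   = 0.8 × 250 / 389 = 0.514139 L/hr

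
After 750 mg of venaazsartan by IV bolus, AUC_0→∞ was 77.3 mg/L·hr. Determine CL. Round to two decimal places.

CL = 9.70 L/hr

CL = Dose_iv / AUC_0→∞
   = 750 / 77.3 = 9.70246 L/hr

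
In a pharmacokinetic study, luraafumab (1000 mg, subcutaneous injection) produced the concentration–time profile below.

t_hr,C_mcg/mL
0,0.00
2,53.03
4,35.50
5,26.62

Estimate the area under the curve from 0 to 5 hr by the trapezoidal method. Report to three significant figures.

Trapezoidal AUC_0→5:
  [0→2]: (0.00+53.03)/2 × 2 = 53.03
  [2→4]: (53.03+35.50)/2 × 2 = 88.53
  [4→5]: (35.50+26.62)/2 × 1 = 31.06
  Sum = 172.62 mcg/mL·hr

AUC = 173 mcg/mL·hr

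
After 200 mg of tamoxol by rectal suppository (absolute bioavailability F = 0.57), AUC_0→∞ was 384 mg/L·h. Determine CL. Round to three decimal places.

CL = F × Dose / AUC_0→∞
   = 0.57 × 200 / 384 = 0.296875 L/h

CL = 0.297 L/h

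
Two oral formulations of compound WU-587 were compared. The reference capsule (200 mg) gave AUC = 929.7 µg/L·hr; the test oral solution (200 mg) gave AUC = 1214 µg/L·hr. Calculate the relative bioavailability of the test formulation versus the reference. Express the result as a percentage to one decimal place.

F_rel = (AUC_test/D_test) / (AUC_ref/D_ref)
      = (1214/200) / (929.7/200)
      = 6.07 / 4.6485 = 1.3058 = 130.58%

F_rel = 130.6%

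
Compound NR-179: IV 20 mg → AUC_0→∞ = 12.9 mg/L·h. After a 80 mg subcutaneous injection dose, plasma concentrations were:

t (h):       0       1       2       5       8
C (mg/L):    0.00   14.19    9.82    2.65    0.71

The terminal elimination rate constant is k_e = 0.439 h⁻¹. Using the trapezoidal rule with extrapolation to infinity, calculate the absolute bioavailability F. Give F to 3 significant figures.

F = 0.862

Trapezoidal AUC_0→8 (subcutaneous injection):
  [0→1]: (0.00+14.19)/2 × 1 = 7.095
  [1→2]: (14.19+9.82)/2 × 1 = 12.005
  [2→5]: (9.82+2.65)/2 × 3 = 18.705
  [5→8]: (2.65+0.71)/2 × 3 = 5.04
  Sum = 42.845 mg/L·h
Tail: C_last/k_e = 0.71/0.439 = 1.617
AUC_0→∞ (subcutaneous injection) = 42.845 + 1.617 = 44.462 mg/L·h
F = (AUC_ev/D_ev)/(AUC_iv/D_iv) = (44.462/80)/(12.9/20) = 0.555775/0.645 = 0.8617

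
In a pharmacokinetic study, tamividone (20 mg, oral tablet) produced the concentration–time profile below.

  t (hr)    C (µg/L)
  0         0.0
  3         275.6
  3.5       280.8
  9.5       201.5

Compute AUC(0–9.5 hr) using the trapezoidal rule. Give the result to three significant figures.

AUC = 2000 µg/L·hr

Trapezoidal AUC_0→9.5:
  [0→3]: (0.0+275.6)/2 × 3 = 413.4
  [3→3.5]: (275.6+280.8)/2 × 0.5 = 139.1
  [3.5→9.5]: (280.8+201.5)/2 × 6 = 1446.9
  Sum = 1999.4 µg/L·hr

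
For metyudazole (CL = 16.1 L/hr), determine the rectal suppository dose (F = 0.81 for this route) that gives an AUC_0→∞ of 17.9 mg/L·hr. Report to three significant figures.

Dose = CL × AUC_0→∞ / F
     = 16.1 × 17.9 / 0.81 = 355.79 mg

Dose = 356 mg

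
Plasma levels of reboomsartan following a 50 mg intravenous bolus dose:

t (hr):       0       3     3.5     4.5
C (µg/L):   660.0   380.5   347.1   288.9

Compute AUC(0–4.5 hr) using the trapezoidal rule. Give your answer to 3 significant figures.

AUC = 2060 µg/L·hr

Trapezoidal AUC_0→4.5:
  [0→3]: (660.0+380.5)/2 × 3 = 1560.75
  [3→3.5]: (380.5+347.1)/2 × 0.5 = 181.9
  [3.5→4.5]: (347.1+288.9)/2 × 1 = 318.0
  Sum = 2060.65 µg/L·hr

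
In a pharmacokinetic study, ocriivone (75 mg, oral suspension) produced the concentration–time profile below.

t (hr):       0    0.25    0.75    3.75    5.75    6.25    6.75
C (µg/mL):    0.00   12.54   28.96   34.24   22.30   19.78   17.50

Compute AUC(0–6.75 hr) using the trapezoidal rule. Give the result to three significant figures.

Trapezoidal AUC_0→6.75:
  [0→0.25]: (0.00+12.54)/2 × 0.25 = 1.5675
  [0.25→0.75]: (12.54+28.96)/2 × 0.5 = 10.375
  [0.75→3.75]: (28.96+34.24)/2 × 3 = 94.8
  [3.75→5.75]: (34.24+22.30)/2 × 2 = 56.54
  [5.75→6.25]: (22.30+19.78)/2 × 0.5 = 10.52
  [6.25→6.75]: (19.78+17.50)/2 × 0.5 = 9.32
  Sum = 183.1225 µg/mL·hr

AUC = 183 µg/mL·hr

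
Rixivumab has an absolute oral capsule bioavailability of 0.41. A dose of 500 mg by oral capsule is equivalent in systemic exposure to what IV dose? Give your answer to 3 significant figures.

D_iv = 205 mg

Systemic exposure from an extravascular dose = F × D_ev, so the equivalent IV dose is F × D_ev.
D_iv = F × D_ev = 0.41 × 500 = 205 mg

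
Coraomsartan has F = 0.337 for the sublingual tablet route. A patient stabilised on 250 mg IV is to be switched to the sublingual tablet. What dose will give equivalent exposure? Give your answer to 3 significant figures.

D_sublingual = 742 mg

For equal systemic exposure: F × D_ev = D_iv
D_ev = D_iv / F = 250 / 0.337 = 741.84 mg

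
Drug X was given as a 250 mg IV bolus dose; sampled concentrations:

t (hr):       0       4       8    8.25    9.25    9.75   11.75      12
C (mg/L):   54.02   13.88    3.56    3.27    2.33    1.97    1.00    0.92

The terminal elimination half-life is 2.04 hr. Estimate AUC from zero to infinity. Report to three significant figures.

AUC = 181 mg/L·hr

Trapezoidal AUC_0→12:
  [0→4]: (54.02+13.88)/2 × 4 = 135.8
  [4→8]: (13.88+3.56)/2 × 4 = 34.88
  [8→8.25]: (3.56+3.27)/2 × 0.25 = 0.85375
  [8.25→9.25]: (3.27+2.33)/2 × 1 = 2.8
  [9.25→9.75]: (2.33+1.97)/2 × 0.5 = 1.075
  [9.75→11.75]: (1.97+1.00)/2 × 2 = 2.97
  [11.75→12]: (1.00+0.92)/2 × 0.25 = 0.24
  Sum = 178.61875 mg/L·hr
k_e = ln2 / t½ = 0.693147 / 2.04 = 0.3398 hr^-1
Extrapolated tail: C_last / k_e = 0.92 / 0.3398 = 2.707
AUC_0→∞ = 178.61875 + 2.707 = 181.32575 mg/L·hr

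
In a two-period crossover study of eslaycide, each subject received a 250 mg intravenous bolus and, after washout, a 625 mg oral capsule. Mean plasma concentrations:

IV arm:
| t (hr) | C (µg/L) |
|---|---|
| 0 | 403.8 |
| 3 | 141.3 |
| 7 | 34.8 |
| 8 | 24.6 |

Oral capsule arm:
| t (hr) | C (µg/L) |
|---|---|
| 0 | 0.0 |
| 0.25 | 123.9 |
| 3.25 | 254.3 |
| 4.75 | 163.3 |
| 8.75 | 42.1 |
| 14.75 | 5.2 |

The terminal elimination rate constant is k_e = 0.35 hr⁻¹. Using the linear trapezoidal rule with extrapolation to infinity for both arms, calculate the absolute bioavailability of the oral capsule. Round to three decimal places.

F = 0.461

Trapezoidal AUC_0→8 (IV):
  [0→3]: (403.8+141.3)/2 × 3 = 817.65
  [3→7]: (141.3+34.8)/2 × 4 = 352.2
  [7→8]: (34.8+24.6)/2 × 1 = 29.7
  Sum = 1199.55 µg/L·hr
IV tail: 24.6/0.35 = 70.286; AUC_iv,0→∞ = 1199.55 + 70.286 = 1269.836 µg/L·hr
Trapezoidal AUC_0→14.75 (oral capsule):
  [0→0.25]: (0.0+123.9)/2 × 0.25 = 15.4875
  [0.25→3.25]: (123.9+254.3)/2 × 3 = 567.3
  [3.25→4.75]: (254.3+163.3)/2 × 1.5 = 313.2
  [4.75→8.75]: (163.3+42.1)/2 × 4 = 410.8
  [8.75→14.75]: (42.1+5.2)/2 × 6 = 141.9
  Sum = 1448.6875 µg/L·hr
oral capsule tail: 5.2/0.35 = 14.857; AUC_ev,0→∞ = 1448.6875 + 14.857 = 1463.5445 µg/L·hr
F = (AUC_ev/D_ev)/(AUC_iv/D_iv) = (1463.5445/625)/(1269.836/250) = 2.3416712/5.079344 = 0.4610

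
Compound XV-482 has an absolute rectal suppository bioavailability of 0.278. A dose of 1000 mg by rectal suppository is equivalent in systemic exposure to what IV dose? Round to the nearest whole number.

Systemic exposure from an extravascular dose = F × D_ev, so the equivalent IV dose is F × D_ev.
D_iv = F × D_ev = 0.278 × 1000 = 278 mg

D_iv = 278 mg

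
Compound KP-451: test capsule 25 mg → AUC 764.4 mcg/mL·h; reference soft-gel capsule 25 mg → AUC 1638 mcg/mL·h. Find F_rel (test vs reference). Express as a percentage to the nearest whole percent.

F_rel = 47%

F_rel = (AUC_test/D_test) / (AUC_ref/D_ref)
      = (764.4/25) / (1638/25)
      = 30.576 / 65.52 = 0.4667 = 46.67%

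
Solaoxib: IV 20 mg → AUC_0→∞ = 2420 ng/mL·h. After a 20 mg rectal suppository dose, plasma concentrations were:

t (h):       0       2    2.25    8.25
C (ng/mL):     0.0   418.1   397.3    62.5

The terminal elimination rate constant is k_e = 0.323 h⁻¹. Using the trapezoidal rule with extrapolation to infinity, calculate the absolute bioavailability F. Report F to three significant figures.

F = 0.865

Trapezoidal AUC_0→8.25 (rectal suppository):
  [0→2]: (0.0+418.1)/2 × 2 = 418.1
  [2→2.25]: (418.1+397.3)/2 × 0.25 = 101.925
  [2.25→8.25]: (397.3+62.5)/2 × 6 = 1379.4
  Sum = 1899.425 ng/mL·h
Tail: C_last/k_e = 62.5/0.323 = 193.498
AUC_0→∞ (rectal suppository) = 1899.425 + 193.498 = 2092.923 ng/mL·h
F = (AUC_ev/D_ev)/(AUC_iv/D_iv) = (2092.923/20)/(2420/20) = 104.64615/121 = 0.8648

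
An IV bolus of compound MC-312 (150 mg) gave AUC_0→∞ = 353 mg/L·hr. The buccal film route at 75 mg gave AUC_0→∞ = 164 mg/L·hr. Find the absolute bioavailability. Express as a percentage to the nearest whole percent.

F = 93%

F = (AUC_ev / D_ev) / (AUC_iv / D_iv)
  = (164/75) / (353/150)
  = 2.18667 / 2.35333 = 0.9292
  = 92.92%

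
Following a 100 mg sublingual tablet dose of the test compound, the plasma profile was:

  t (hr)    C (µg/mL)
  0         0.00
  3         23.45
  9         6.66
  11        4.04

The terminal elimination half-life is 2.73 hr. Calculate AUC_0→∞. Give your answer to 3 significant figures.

Trapezoidal AUC_0→11:
  [0→3]: (0.00+23.45)/2 × 3 = 35.175
  [3→9]: (23.45+6.66)/2 × 6 = 90.33
  [9→11]: (6.66+4.04)/2 × 2 = 10.7
  Sum = 136.205 µg/mL·hr
k_e = ln2 / t½ = 0.693147 / 2.73 = 0.2539 hr^-1
Extrapolated tail: C_last / k_e = 4.04 / 0.2539 = 15.912
AUC_0→∞ = 136.205 + 15.912 = 152.117 µg/mL·hr

AUC = 152 µg/mL·hr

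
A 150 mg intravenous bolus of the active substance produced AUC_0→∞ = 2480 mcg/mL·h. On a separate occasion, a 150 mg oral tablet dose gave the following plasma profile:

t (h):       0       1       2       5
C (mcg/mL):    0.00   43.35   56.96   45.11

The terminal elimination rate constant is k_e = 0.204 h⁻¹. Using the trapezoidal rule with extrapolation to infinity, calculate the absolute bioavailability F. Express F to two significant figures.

F = 0.18

Trapezoidal AUC_0→5 (oral tablet):
  [0→1]: (0.00+43.35)/2 × 1 = 21.675
  [1→2]: (43.35+56.96)/2 × 1 = 50.155
  [2→5]: (56.96+45.11)/2 × 3 = 153.105
  Sum = 224.935 mcg/mL·h
Tail: C_last/k_e = 45.11/0.204 = 221.127
AUC_0→∞ (oral tablet) = 224.935 + 221.127 = 446.062 mcg/mL·h
F = (AUC_ev/D_ev)/(AUC_iv/D_iv) = (446.062/150)/(2480/150) = 2.97375/16.5333 = 0.1799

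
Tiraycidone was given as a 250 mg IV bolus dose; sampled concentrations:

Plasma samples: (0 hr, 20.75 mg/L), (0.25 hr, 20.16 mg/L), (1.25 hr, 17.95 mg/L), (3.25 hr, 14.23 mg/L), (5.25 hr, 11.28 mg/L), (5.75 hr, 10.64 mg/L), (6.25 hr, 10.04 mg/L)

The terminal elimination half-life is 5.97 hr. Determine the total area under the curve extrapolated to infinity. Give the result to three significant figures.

Trapezoidal AUC_0→6.25:
  [0→0.25]: (20.75+20.16)/2 × 0.25 = 5.11375
  [0.25→1.25]: (20.16+17.95)/2 × 1 = 19.055
  [1.25→3.25]: (17.95+14.23)/2 × 2 = 32.18
  [3.25→5.25]: (14.23+11.28)/2 × 2 = 25.51
  [5.25→5.75]: (11.28+10.64)/2 × 0.5 = 5.48
  [5.75→6.25]: (10.64+10.04)/2 × 0.5 = 5.17
  Sum = 92.50875 mg/L·hr
k_e = ln2 / t½ = 0.693147 / 5.97 = 0.1161 hr^-1
Extrapolated tail: C_last / k_e = 10.04 / 0.1161 = 86.477
AUC_0→∞ = 92.50875 + 86.477 = 178.98575 mg/L·hr

AUC = 179 mg/L·hr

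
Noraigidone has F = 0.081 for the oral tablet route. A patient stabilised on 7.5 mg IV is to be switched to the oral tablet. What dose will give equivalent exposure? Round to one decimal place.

For equal systemic exposure: F × D_ev = D_iv
D_ev = D_iv / F = 7.5 / 0.081 = 92.5926 mg

D_oral = 92.6 mg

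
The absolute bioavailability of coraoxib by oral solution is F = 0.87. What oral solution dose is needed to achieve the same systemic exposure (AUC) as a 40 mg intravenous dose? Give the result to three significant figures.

D_oral = 46.0 mg

For equal systemic exposure: F × D_ev = D_iv
D_ev = D_iv / F = 40 / 0.87 = 45.977 mg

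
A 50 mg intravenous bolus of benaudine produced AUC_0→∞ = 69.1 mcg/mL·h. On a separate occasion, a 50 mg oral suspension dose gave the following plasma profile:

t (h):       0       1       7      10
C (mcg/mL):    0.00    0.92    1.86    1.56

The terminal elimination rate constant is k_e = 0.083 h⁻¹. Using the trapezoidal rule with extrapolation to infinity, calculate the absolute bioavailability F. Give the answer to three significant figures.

Trapezoidal AUC_0→10 (oral suspension):
  [0→1]: (0.00+0.92)/2 × 1 = 0.46
  [1→7]: (0.92+1.86)/2 × 6 = 8.34
  [7→10]: (1.86+1.56)/2 × 3 = 5.13
  Sum = 13.93 mcg/mL·h
Tail: C_last/k_e = 1.56/0.083 = 18.795
AUC_0→∞ (oral suspension) = 13.93 + 18.795 = 32.725 mcg/mL·h
F = (AUC_ev/D_ev)/(AUC_iv/D_iv) = (32.725/50)/(69.1/50) = 0.6545/1.382 = 0.4736

F = 0.474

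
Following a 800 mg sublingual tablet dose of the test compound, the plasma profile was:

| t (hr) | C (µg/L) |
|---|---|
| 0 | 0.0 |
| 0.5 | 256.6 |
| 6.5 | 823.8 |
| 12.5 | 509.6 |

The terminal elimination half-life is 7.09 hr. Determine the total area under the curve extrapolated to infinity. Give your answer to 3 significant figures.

AUC = 12500 µg/L·hr

Trapezoidal AUC_0→12.5:
  [0→0.5]: (0.0+256.6)/2 × 0.5 = 64.15
  [0.5→6.5]: (256.6+823.8)/2 × 6 = 3241.2
  [6.5→12.5]: (823.8+509.6)/2 × 6 = 4000.2
  Sum = 7305.55 µg/L·hr
k_e = ln2 / t½ = 0.693147 / 7.09 = 0.0978 hr^-1
Extrapolated tail: C_last / k_e = 509.6 / 0.0978 = 5210.634
AUC_0→∞ = 7305.55 + 5210.634 = 12516.184 µg/L·hr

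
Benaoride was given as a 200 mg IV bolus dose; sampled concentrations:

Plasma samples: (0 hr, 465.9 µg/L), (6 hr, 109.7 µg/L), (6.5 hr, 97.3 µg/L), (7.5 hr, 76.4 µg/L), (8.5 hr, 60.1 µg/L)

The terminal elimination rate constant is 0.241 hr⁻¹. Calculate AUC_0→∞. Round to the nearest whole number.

Trapezoidal AUC_0→8.5:
  [0→6]: (465.9+109.7)/2 × 6 = 1726.8
  [6→6.5]: (109.7+97.3)/2 × 0.5 = 51.75
  [6.5→7.5]: (97.3+76.4)/2 × 1 = 86.85
  [7.5→8.5]: (76.4+60.1)/2 × 1 = 68.25
  Sum = 1933.65 µg/L·hr
Extrapolated tail: C_last / k_e = 60.1 / 0.241 = 249.378
AUC_0→∞ = 1933.65 + 249.378 = 2183.028 µg/L·hr

AUC = 2183 µg/L·hr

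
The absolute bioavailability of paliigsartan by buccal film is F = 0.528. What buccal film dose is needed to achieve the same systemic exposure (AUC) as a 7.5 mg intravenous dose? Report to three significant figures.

For equal systemic exposure: F × D_ev = D_iv
D_ev = D_iv / F = 7.5 / 0.528 = 14.2045 mg

D_buccal = 14.2 mg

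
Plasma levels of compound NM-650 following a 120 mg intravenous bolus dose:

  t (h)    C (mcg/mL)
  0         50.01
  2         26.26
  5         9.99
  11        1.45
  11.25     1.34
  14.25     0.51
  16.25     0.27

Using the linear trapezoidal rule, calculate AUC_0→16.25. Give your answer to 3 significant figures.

Trapezoidal AUC_0→16.25:
  [0→2]: (50.01+26.26)/2 × 2 = 76.27
  [2→5]: (26.26+9.99)/2 × 3 = 54.375
  [5→11]: (9.99+1.45)/2 × 6 = 34.32
  [11→11.25]: (1.45+1.34)/2 × 0.25 = 0.34875
  [11.25→14.25]: (1.34+0.51)/2 × 3 = 2.775
  [14.25→16.25]: (0.51+0.27)/2 × 2 = 0.78
  Sum = 168.86875 mcg/mL·h

AUC = 169 mcg/mL·h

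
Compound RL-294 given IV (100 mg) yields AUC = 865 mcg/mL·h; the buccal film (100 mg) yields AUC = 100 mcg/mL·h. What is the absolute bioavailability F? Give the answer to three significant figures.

F = (AUC_ev / D_ev) / (AUC_iv / D_iv)
  = (100/100) / (865/100)
  = 1 / 8.65 = 0.1156

F = 0.116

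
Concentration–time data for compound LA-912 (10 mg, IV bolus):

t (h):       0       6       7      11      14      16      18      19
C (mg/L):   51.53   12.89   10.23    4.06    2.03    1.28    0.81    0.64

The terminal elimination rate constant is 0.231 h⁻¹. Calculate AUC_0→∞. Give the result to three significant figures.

Trapezoidal AUC_0→19:
  [0→6]: (51.53+12.89)/2 × 6 = 193.26
  [6→7]: (12.89+10.23)/2 × 1 = 11.56
  [7→11]: (10.23+4.06)/2 × 4 = 28.58
  [11→14]: (4.06+2.03)/2 × 3 = 9.135
  [14→16]: (2.03+1.28)/2 × 2 = 3.31
  [16→18]: (1.28+0.81)/2 × 2 = 2.09
  [18→19]: (0.81+0.64)/2 × 1 = 0.725
  Sum = 248.66 mg/L·h
Extrapolated tail: C_last / k_e = 0.64 / 0.231 = 2.771
AUC_0→∞ = 248.66 + 2.771 = 251.431 mg/L·h

AUC = 251 mg/L·h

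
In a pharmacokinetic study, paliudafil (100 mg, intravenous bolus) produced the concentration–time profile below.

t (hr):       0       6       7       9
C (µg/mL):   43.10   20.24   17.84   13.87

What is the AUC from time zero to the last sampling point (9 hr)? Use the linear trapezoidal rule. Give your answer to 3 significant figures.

Trapezoidal AUC_0→9:
  [0→6]: (43.10+20.24)/2 × 6 = 190.02
  [6→7]: (20.24+17.84)/2 × 1 = 19.04
  [7→9]: (17.84+13.87)/2 × 2 = 31.71
  Sum = 240.77 µg/mL·hr

AUC = 241 µg/mL·hr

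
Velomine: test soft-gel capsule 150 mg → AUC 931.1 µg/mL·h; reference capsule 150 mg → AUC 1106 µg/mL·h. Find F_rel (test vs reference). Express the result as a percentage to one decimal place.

F_rel = 84.2%

F_rel = (AUC_test/D_test) / (AUC_ref/D_ref)
      = (931.1/150) / (1106/150)
      = 6.20733 / 7.37333 = 0.8419 = 84.19%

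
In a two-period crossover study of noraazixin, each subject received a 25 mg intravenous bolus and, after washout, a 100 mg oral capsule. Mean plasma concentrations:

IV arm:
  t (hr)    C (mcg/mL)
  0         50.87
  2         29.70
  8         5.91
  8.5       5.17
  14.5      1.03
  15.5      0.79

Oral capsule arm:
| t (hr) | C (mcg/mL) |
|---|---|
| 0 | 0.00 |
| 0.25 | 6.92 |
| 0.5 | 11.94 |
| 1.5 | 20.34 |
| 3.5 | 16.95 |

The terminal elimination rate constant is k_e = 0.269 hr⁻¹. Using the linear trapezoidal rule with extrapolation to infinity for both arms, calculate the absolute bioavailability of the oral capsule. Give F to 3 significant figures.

Trapezoidal AUC_0→15.5 (IV):
  [0→2]: (50.87+29.70)/2 × 2 = 80.57
  [2→8]: (29.70+5.91)/2 × 6 = 106.83
  [8→8.5]: (5.91+5.17)/2 × 0.5 = 2.77
  [8.5→14.5]: (5.17+1.03)/2 × 6 = 18.6
  [14.5→15.5]: (1.03+0.79)/2 × 1 = 0.91
  Sum = 209.68 mcg/mL·hr
IV tail: 0.79/0.269 = 2.937; AUC_iv,0→∞ = 209.68 + 2.937 = 212.617 mcg/mL·hr
Trapezoidal AUC_0→3.5 (oral capsule):
  [0→0.25]: (0.00+6.92)/2 × 0.25 = 0.865
  [0.25→0.5]: (6.92+11.94)/2 × 0.25 = 2.3575
  [0.5→1.5]: (11.94+20.34)/2 × 1 = 16.14
  [1.5→3.5]: (20.34+16.95)/2 × 2 = 37.29
  Sum = 56.6525 mcg/mL·hr
oral capsule tail: 16.95/0.269 = 63.011; AUC_ev,0→∞ = 56.6525 + 63.011 = 119.6635 mcg/mL·hr
F = (AUC_ev/D_ev)/(AUC_iv/D_iv) = (119.6635/100)/(212.617/25) = 1.196635/8.50468 = 0.1407

F = 0.141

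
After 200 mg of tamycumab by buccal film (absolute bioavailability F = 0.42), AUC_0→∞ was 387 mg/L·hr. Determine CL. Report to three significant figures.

CL = 0.217 L/hr

CL = F × Dose / AUC_0→∞
   = 0.42 × 200 / 387 = 0.217054 L/hr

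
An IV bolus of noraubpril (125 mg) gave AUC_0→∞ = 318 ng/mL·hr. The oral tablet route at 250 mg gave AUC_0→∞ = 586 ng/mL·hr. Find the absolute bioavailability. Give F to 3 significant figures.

F = (AUC_ev / D_ev) / (AUC_iv / D_iv)
  = (586/250) / (318/125)
  = 2.344 / 2.544 = 0.9214

F = 0.921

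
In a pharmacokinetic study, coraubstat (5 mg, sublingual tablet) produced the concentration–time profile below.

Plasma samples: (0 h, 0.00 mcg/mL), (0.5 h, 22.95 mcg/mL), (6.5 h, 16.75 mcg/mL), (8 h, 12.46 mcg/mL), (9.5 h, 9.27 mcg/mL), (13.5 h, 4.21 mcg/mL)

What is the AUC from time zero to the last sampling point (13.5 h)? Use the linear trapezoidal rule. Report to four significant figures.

AUC = 190.0 mcg/mL·h

Trapezoidal AUC_0→13.5:
  [0→0.5]: (0.00+22.95)/2 × 0.5 = 5.7375
  [0.5→6.5]: (22.95+16.75)/2 × 6 = 119.1
  [6.5→8]: (16.75+12.46)/2 × 1.5 = 21.9075
  [8→9.5]: (12.46+9.27)/2 × 1.5 = 16.2975
  [9.5→13.5]: (9.27+4.21)/2 × 4 = 26.96
  Sum = 190.0025 mcg/mL·h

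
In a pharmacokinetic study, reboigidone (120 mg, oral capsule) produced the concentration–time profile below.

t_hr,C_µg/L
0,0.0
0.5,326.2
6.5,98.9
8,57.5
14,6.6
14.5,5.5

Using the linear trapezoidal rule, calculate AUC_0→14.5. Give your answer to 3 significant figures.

AUC = 1670 µg/L·hr

Trapezoidal AUC_0→14.5:
  [0→0.5]: (0.0+326.2)/2 × 0.5 = 81.55
  [0.5→6.5]: (326.2+98.9)/2 × 6 = 1275.3
  [6.5→8]: (98.9+57.5)/2 × 1.5 = 117.3
  [8→14]: (57.5+6.6)/2 × 6 = 192.3
  [14→14.5]: (6.6+5.5)/2 × 0.5 = 3.025
  Sum = 1669.475 µg/L·hr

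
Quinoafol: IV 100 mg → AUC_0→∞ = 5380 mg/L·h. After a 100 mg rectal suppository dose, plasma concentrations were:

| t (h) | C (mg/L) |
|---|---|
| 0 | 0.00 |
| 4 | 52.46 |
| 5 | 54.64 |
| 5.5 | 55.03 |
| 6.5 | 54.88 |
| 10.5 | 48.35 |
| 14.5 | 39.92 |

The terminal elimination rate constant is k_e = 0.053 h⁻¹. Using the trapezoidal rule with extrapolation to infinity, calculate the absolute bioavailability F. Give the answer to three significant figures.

Trapezoidal AUC_0→14.5 (rectal suppository):
  [0→4]: (0.00+52.46)/2 × 4 = 104.92
  [4→5]: (52.46+54.64)/2 × 1 = 53.55
  [5→5.5]: (54.64+55.03)/2 × 0.5 = 27.4175
  [5.5→6.5]: (55.03+54.88)/2 × 1 = 54.955
  [6.5→10.5]: (54.88+48.35)/2 × 4 = 206.46
  [10.5→14.5]: (48.35+39.92)/2 × 4 = 176.54
  Sum = 623.8425 mg/L·h
Tail: C_last/k_e = 39.92/0.053 = 753.208
AUC_0→∞ (rectal suppository) = 623.8425 + 753.208 = 1377.0505 mg/L·h
F = (AUC_ev/D_ev)/(AUC_iv/D_iv) = (1377.0505/100)/(5380/100) = 13.770505/53.8 = 0.2560

F = 0.256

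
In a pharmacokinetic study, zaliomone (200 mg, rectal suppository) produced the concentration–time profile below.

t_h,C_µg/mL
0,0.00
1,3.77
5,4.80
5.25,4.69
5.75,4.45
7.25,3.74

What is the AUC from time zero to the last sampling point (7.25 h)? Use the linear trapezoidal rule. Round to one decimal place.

Trapezoidal AUC_0→7.25:
  [0→1]: (0.00+3.77)/2 × 1 = 1.885
  [1→5]: (3.77+4.80)/2 × 4 = 17.14
  [5→5.25]: (4.80+4.69)/2 × 0.25 = 1.18625
  [5.25→5.75]: (4.69+4.45)/2 × 0.5 = 2.285
  [5.75→7.25]: (4.45+3.74)/2 × 1.5 = 6.1425
  Sum = 28.63875 µg/mL·h

AUC = 28.6 µg/mL·h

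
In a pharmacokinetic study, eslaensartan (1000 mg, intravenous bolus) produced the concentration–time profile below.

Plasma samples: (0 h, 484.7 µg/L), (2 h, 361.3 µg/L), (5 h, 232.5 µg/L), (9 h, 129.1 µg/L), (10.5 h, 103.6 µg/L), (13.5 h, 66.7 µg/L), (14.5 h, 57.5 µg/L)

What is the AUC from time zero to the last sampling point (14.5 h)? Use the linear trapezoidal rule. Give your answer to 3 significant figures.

Trapezoidal AUC_0→14.5:
  [0→2]: (484.7+361.3)/2 × 2 = 846.0
  [2→5]: (361.3+232.5)/2 × 3 = 890.7
  [5→9]: (232.5+129.1)/2 × 4 = 723.2
  [9→10.5]: (129.1+103.6)/2 × 1.5 = 174.525
  [10.5→13.5]: (103.6+66.7)/2 × 3 = 255.45
  [13.5→14.5]: (66.7+57.5)/2 × 1 = 62.1
  Sum = 2951.975 µg/L·h

AUC = 2950 µg/L·h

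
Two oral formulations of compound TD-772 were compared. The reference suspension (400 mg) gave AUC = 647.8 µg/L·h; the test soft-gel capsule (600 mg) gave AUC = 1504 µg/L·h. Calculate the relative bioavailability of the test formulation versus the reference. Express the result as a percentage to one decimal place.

F_rel = 154.8%

F_rel = (AUC_test/D_test) / (AUC_ref/D_ref)
      = (1504/600) / (647.8/400)
      = 2.50667 / 1.6195 = 1.5478 = 154.78%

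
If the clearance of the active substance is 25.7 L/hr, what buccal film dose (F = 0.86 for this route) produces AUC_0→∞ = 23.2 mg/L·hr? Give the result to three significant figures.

Dose = CL × AUC_0→∞ / F
     = 25.7 × 23.2 / 0.86 = 693.302 mg

Dose = 693 mg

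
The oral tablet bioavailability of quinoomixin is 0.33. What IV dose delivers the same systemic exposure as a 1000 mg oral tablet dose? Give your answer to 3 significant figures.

Systemic exposure from an extravascular dose = F × D_ev, so the equivalent IV dose is F × D_ev.
D_iv = F × D_ev = 0.33 × 1000 = 330 mg

D_iv = 330 mg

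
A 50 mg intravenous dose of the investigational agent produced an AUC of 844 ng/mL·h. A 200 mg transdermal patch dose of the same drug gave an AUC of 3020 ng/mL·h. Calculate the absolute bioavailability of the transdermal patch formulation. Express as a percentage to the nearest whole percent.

F = (AUC_ev / D_ev) / (AUC_iv / D_iv)
  = (3020/200) / (844/50)
  = 15.1 / 16.88 = 0.8945
  = 89.45%

F = 89%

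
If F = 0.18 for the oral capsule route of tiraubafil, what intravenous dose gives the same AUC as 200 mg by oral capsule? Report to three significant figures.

Systemic exposure from an extravascular dose = F × D_ev, so the equivalent IV dose is F × D_ev.
D_iv = F × D_ev = 0.18 × 200 = 36 mg

D_iv = 36.0 mg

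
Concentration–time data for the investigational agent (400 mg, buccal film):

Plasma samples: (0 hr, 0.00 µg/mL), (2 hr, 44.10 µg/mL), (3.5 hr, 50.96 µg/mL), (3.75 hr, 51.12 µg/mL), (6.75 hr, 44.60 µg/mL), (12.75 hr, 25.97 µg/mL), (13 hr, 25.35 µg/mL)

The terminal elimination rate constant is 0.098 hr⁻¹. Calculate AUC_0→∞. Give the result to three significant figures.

AUC = 749 µg/mL·hr

Trapezoidal AUC_0→13:
  [0→2]: (0.00+44.10)/2 × 2 = 44.1
  [2→3.5]: (44.10+50.96)/2 × 1.5 = 71.295
  [3.5→3.75]: (50.96+51.12)/2 × 0.25 = 12.76
  [3.75→6.75]: (51.12+44.60)/2 × 3 = 143.58
  [6.75→12.75]: (44.60+25.97)/2 × 6 = 211.71
  [12.75→13]: (25.97+25.35)/2 × 0.25 = 6.415
  Sum = 489.86 µg/mL·hr
Extrapolated tail: C_last / k_e = 25.35 / 0.098 = 258.673
AUC_0→∞ = 489.86 + 258.673 = 748.533 µg/mL·hr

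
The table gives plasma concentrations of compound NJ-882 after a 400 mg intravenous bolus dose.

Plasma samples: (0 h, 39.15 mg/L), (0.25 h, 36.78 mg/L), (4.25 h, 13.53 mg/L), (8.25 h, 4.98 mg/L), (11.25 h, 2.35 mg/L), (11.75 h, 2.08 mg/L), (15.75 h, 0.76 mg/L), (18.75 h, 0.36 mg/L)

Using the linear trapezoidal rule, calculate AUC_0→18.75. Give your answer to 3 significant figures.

AUC = 167 mg/L·h

Trapezoidal AUC_0→18.75:
  [0→0.25]: (39.15+36.78)/2 × 0.25 = 9.49125
  [0.25→4.25]: (36.78+13.53)/2 × 4 = 100.62
  [4.25→8.25]: (13.53+4.98)/2 × 4 = 37.02
  [8.25→11.25]: (4.98+2.35)/2 × 3 = 10.995
  [11.25→11.75]: (2.35+2.08)/2 × 0.5 = 1.1075
  [11.75→15.75]: (2.08+0.76)/2 × 4 = 5.68
  [15.75→18.75]: (0.76+0.36)/2 × 3 = 1.68
  Sum = 166.59375 mg/L·h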